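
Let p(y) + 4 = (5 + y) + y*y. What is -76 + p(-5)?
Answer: -55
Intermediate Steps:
p(y) = 1 + y + y**2 (p(y) = -4 + ((5 + y) + y*y) = -4 + ((5 + y) + y**2) = -4 + (5 + y + y**2) = 1 + y + y**2)
-76 + p(-5) = -76 + (1 - 5 + (-5)**2) = -76 + (1 - 5 + 25) = -76 + 21 = -55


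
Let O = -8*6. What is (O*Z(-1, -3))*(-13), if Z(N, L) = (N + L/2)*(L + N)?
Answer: 6240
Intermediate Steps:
Z(N, L) = (L + N)*(N + L/2) (Z(N, L) = (N + L*(½))*(L + N) = (N + L/2)*(L + N) = (L + N)*(N + L/2))
O = -48
(O*Z(-1, -3))*(-13) = -48*((-1)² + (½)*(-3)² + (3/2)*(-3)*(-1))*(-13) = -48*(1 + (½)*9 + 9/2)*(-13) = -48*(1 + 9/2 + 9/2)*(-13) = -48*10*(-13) = -480*(-13) = 6240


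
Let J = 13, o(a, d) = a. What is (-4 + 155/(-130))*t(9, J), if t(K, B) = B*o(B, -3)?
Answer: -1755/2 ≈ -877.50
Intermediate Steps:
t(K, B) = B**2 (t(K, B) = B*B = B**2)
(-4 + 155/(-130))*t(9, J) = (-4 + 155/(-130))*13**2 = (-4 + 155*(-1/130))*169 = (-4 - 31/26)*169 = -135/26*169 = -1755/2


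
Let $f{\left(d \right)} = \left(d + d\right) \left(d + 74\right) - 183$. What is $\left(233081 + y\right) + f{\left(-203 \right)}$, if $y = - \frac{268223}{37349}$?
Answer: $\frac{10654355705}{37349} \approx 2.8527 \cdot 10^{5}$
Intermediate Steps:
$y = - \frac{268223}{37349}$ ($y = \left(-268223\right) \frac{1}{37349} = - \frac{268223}{37349} \approx -7.1815$)
$f{\left(d \right)} = -183 + 2 d \left(74 + d\right)$ ($f{\left(d \right)} = 2 d \left(74 + d\right) - 183 = -183 + 2 d \left(74 + d\right)$)
$\left(233081 + y\right) + f{\left(-203 \right)} = \left(233081 - \frac{268223}{37349}\right) + \left(-183 + 2 \left(-203\right)^{2} + 148 \left(-203\right)\right) = \frac{8705074046}{37349} - -52191 = \frac{8705074046}{37349} + 52191 = \frac{10654355705}{37349}$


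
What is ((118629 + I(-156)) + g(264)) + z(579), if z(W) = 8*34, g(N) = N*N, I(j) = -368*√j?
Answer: 188597 - 736*I*√39 ≈ 1.886e+5 - 4596.3*I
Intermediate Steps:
g(N) = N²
z(W) = 272
((118629 + I(-156)) + g(264)) + z(579) = ((118629 - 736*I*√39) + 264²) + 272 = ((118629 - 736*I*√39) + 69696) + 272 = (188325 - 736*I*√39) + 272 = 188597 - 736*I*√39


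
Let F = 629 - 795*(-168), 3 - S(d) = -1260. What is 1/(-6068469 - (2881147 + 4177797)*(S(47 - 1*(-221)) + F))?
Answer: -1/956154151157 ≈ -1.0459e-12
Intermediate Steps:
S(d) = 1263 (S(d) = 3 - 1*(-1260) = 3 + 1260 = 1263)
F = 134189 (F = 629 + 133560 = 134189)
1/(-6068469 - (2881147 + 4177797)*(S(47 - 1*(-221)) + F)) = 1/(-6068469 - (2881147 + 4177797)*(1263 + 134189)) = 1/(-6068469 - 7058944*135452) = 1/(-6068469 - 1*956148082688) = 1/(-6068469 - 956148082688) = 1/(-956154151157) = -1/956154151157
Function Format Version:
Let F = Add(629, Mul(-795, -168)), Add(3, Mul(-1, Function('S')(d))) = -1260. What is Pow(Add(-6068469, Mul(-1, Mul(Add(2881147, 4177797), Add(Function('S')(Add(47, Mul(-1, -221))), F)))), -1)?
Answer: Rational(-1, 956154151157) ≈ -1.0459e-12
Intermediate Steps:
Function('S')(d) = 1263 (Function('S')(d) = Add(3, Mul(-1, -1260)) = Add(3, 1260) = 1263)
F = 134189 (F = Add(629, 133560) = 134189)
Pow(Add(-6068469, Mul(-1, Mul(Add(2881147, 4177797), Add(Function('S')(Add(47, Mul(-1, -221))), F)))), -1) = Pow(Add(-6068469, Mul(-1, Mul(Add(2881147, 4177797), Add(1263, 134189)))), -1) = Pow(Add(-6068469, Mul(-1, Mul(7058944, 135452))), -1) = Pow(Add(-6068469, Mul(-1, 956148082688)), -1) = Pow(Add(-6068469, -956148082688), -1) = Pow(-956154151157, -1) = Rational(-1, 956154151157)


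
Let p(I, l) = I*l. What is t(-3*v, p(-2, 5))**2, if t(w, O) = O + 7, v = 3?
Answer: 9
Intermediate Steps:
t(w, O) = 7 + O
t(-3*v, p(-2, 5))**2 = (7 - 2*5)**2 = (7 - 10)**2 = (-3)**2 = 9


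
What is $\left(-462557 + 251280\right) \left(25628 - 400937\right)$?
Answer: $79294159593$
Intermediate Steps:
$\left(-462557 + 251280\right) \left(25628 - 400937\right) = \left(-211277\right) \left(-375309\right) = 79294159593$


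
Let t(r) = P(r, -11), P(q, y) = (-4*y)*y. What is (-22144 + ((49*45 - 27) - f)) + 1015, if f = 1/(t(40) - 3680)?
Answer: -78911963/4164 ≈ -18951.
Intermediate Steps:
P(q, y) = -4*y**2
t(r) = -484 (t(r) = -4*(-11)**2 = -4*121 = -484)
f = -1/4164 (f = 1/(-484 - 3680) = 1/(-4164) = -1/4164 ≈ -0.00024015)
(-22144 + ((49*45 - 27) - f)) + 1015 = (-22144 + ((49*45 - 27) - 1*(-1/4164))) + 1015 = (-22144 + ((2205 - 27) + 1/4164)) + 1015 = (-22144 + (2178 + 1/4164)) + 1015 = (-22144 + 9069193/4164) + 1015 = -83138423/4164 + 1015 = -78911963/4164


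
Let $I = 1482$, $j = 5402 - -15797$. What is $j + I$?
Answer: $22681$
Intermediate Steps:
$j = 21199$ ($j = 5402 + 15797 = 21199$)
$j + I = 21199 + 1482 = 22681$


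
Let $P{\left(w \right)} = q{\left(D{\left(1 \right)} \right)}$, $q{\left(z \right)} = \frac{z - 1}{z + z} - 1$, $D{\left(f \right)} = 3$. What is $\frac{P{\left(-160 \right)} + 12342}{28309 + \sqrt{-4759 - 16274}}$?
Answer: $\frac{524056208}{1202130771} - \frac{18512 i \sqrt{2337}}{400710257} \approx 0.43594 - 0.0022333 i$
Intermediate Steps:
$q{\left(z \right)} = -1 + \frac{-1 + z}{2 z}$ ($q{\left(z \right)} = \frac{-1 + z}{2 z} - 1 = -1 + \frac{-1 + z}{2 z}$)
$P{\left(w \right)} = - \frac{2}{3}$ ($P{\left(w \right)} = \frac{-1 - 3}{2 \cdot 3} = \frac{1}{2} \cdot \frac{1}{3} \left(-1 - 3\right) = \frac{1}{2} \cdot \frac{1}{3} \left(-4\right) = - \frac{2}{3}$)
$\frac{P{\left(-160 \right)} + 12342}{28309 + \sqrt{-4759 - 16274}} = \frac{- \frac{2}{3} + 12342}{28309 + \sqrt{-4759 - 16274}} = \frac{37024}{3 \left(28309 + \sqrt{-21033}\right)} = \frac{37024}{3 \left(28309 + 3 i \sqrt{2337}\right)}$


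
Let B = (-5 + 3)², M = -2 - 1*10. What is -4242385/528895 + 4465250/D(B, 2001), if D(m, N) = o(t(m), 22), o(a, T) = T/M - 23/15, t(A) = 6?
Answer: -14169976088677/10683679 ≈ -1.3263e+6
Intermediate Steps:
M = -12 (M = -2 - 10 = -12)
B = 4 (B = (-2)² = 4)
o(a, T) = -23/15 - T/12 (o(a, T) = T/(-12) - 23/15 = T*(-1/12) - 23*1/15 = -T/12 - 23/15 = -23/15 - T/12)
D(m, N) = -101/30 (D(m, N) = -23/15 - 1/12*22 = -23/15 - 11/6 = -101/30)
-4242385/528895 + 4465250/D(B, 2001) = -4242385/528895 + 4465250/(-101/30) = -4242385*1/528895 + 4465250*(-30/101) = -848477/105779 - 133957500/101 = -14169976088677/10683679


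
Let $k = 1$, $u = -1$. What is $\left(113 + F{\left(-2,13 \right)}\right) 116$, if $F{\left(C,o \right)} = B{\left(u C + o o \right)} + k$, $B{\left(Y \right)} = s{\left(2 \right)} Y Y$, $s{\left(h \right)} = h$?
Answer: $6797136$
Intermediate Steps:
$B{\left(Y \right)} = 2 Y^{2}$ ($B{\left(Y \right)} = 2 Y Y = 2 Y^{2}$)
$F{\left(C,o \right)} = 1 + 2 \left(o^{2} - C\right)^{2}$ ($F{\left(C,o \right)} = 2 \left(- C + o o\right)^{2} + 1 = 2 \left(- C + o^{2}\right)^{2} + 1 = 2 \left(o^{2} - C\right)^{2} + 1 = 1 + 2 \left(o^{2} - C\right)^{2}$)
$\left(113 + F{\left(-2,13 \right)}\right) 116 = \left(113 + \left(1 + 2 \left(13^{2} - -2\right)^{2}\right)\right) 116 = \left(113 + \left(1 + 2 \left(169 + 2\right)^{2}\right)\right) 116 = \left(113 + \left(1 + 2 \cdot 171^{2}\right)\right) 116 = \left(113 + \left(1 + 2 \cdot 29241\right)\right) 116 = \left(113 + \left(1 + 58482\right)\right) 116 = \left(113 + 58483\right) 116 = 58596 \cdot 116 = 6797136$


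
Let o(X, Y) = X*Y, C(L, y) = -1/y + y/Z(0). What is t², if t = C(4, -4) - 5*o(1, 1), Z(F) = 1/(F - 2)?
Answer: 169/16 ≈ 10.563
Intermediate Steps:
Z(F) = 1/(-2 + F)
C(L, y) = -1/y - 2*y (C(L, y) = -1/y + y/(1/(-2 + 0)) = -1/y + y/(1/(-2)) = -1/y + y/(-½) = -1/y + y*(-2) = -1/y - 2*y)
t = 13/4 (t = (-1/(-4) - 2*(-4)) - 5 = (-1*(-¼) + 8) - 5*1 = (¼ + 8) - 5 = 33/4 - 5 = 13/4 ≈ 3.2500)
t² = (13/4)² = 169/16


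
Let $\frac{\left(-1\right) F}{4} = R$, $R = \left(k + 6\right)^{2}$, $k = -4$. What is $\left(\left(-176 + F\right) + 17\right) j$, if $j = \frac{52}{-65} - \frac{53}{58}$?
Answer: $\frac{17395}{58} \approx 299.91$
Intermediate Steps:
$R = 4$ ($R = \left(-4 + 6\right)^{2} = 2^{2} = 4$)
$F = -16$ ($F = \left(-4\right) 4 = -16$)
$j = - \frac{497}{290}$ ($j = 52 \left(- \frac{1}{65}\right) - \frac{53}{58} = - \frac{4}{5} - \frac{53}{58} = - \frac{497}{290} \approx -1.7138$)
$\left(\left(-176 + F\right) + 17\right) j = \left(\left(-176 - 16\right) + 17\right) \left(- \frac{497}{290}\right) = \left(-192 + 17\right) \left(- \frac{497}{290}\right) = \left(-175\right) \left(- \frac{497}{290}\right) = \frac{17395}{58}$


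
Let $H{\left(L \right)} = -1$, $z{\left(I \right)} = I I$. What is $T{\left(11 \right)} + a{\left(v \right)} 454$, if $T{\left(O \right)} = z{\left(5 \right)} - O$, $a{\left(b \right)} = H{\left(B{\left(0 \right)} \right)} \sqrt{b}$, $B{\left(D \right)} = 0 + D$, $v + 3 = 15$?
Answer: $14 - 908 \sqrt{3} \approx -1558.7$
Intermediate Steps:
$v = 12$ ($v = -3 + 15 = 12$)
$z{\left(I \right)} = I^{2}$
$B{\left(D \right)} = D$
$a{\left(b \right)} = - \sqrt{b}$
$T{\left(O \right)} = 25 - O$ ($T{\left(O \right)} = 5^{2} - O = 25 - O$)
$T{\left(11 \right)} + a{\left(v \right)} 454 = \left(25 - 11\right) + - \sqrt{12} \cdot 454 = \left(25 - 11\right) + - 2 \sqrt{3} \cdot 454 = 14 + - 2 \sqrt{3} \cdot 454 = 14 - 908 \sqrt{3}$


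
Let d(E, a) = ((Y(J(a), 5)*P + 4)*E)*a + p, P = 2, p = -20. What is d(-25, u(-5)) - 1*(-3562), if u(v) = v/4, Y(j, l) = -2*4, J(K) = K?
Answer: 3167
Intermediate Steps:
Y(j, l) = -8
u(v) = v/4 (u(v) = v*(¼) = v/4)
d(E, a) = -20 - 12*E*a (d(E, a) = ((-8*2 + 4)*E)*a - 20 = ((-16 + 4)*E)*a - 20 = (-12*E)*a - 20 = -12*E*a - 20 = -20 - 12*E*a)
d(-25, u(-5)) - 1*(-3562) = (-20 - 12*(-25)*(¼)*(-5)) - 1*(-3562) = (-20 - 12*(-25)*(-5/4)) + 3562 = (-20 - 375) + 3562 = -395 + 3562 = 3167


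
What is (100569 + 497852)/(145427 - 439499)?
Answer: -598421/294072 ≈ -2.0349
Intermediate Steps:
(100569 + 497852)/(145427 - 439499) = 598421/(-294072) = 598421*(-1/294072) = -598421/294072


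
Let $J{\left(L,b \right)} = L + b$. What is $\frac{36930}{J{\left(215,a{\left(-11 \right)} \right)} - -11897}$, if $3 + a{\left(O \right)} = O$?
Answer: $\frac{18465}{6049} \approx 3.0526$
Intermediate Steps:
$a{\left(O \right)} = -3 + O$
$\frac{36930}{J{\left(215,a{\left(-11 \right)} \right)} - -11897} = \frac{36930}{\left(215 - 14\right) - -11897} = \frac{36930}{\left(215 - 14\right) + 11897} = \frac{36930}{201 + 11897} = \frac{36930}{12098} = 36930 \cdot \frac{1}{12098} = \frac{18465}{6049}$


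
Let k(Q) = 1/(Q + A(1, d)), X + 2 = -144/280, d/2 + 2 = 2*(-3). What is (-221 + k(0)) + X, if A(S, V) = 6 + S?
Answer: -7818/35 ≈ -223.37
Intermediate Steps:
d = -16 (d = -4 + 2*(2*(-3)) = -4 + 2*(-6) = -4 - 12 = -16)
X = -88/35 (X = -2 - 144/280 = -2 - 144*1/280 = -2 - 18/35 = -88/35 ≈ -2.5143)
k(Q) = 1/(7 + Q) (k(Q) = 1/(Q + (6 + 1)) = 1/(Q + 7) = 1/(7 + Q))
(-221 + k(0)) + X = (-221 + 1/(7 + 0)) - 88/35 = (-221 + 1/7) - 88/35 = (-221 + ⅐) - 88/35 = -1546/7 - 88/35 = -7818/35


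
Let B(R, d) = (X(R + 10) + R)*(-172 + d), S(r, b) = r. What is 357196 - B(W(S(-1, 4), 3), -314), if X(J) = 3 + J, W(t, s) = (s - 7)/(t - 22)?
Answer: 8364710/23 ≈ 3.6368e+5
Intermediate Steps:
W(t, s) = (-7 + s)/(-22 + t)
B(R, d) = (-172 + d)*(13 + 2*R) (B(R, d) = ((3 + (R + 10)) + R)*(-172 + d) = ((3 + (10 + R)) + R)*(-172 + d) = ((13 + R) + R)*(-172 + d) = (13 + 2*R)*(-172 + d) = (-172 + d)*(13 + 2*R))
357196 - B(W(S(-1, 4), 3), -314) = 357196 - (-2236 - 344*(-7 + 3)/(-22 - 1) + ((-7 + 3)/(-22 - 1))*(-314) - 314*(13 + (-7 + 3)/(-22 - 1))) = 357196 - (-2236 - 344*(-4)/(-23) + (-4/(-23))*(-314) - 314*(13 - 4/(-23))) = 357196 - (-2236 - (-344)*(-4)/23 - 1/23*(-4)*(-314) - 314*(13 - 1/23*(-4))) = 357196 - (-2236 - 344*4/23 + (4/23)*(-314) - 314*(13 + 4/23)) = 357196 - (-2236 - 1376/23 - 1256/23 - 314*303/23) = 357196 - (-2236 - 1376/23 - 1256/23 - 95142/23) = 357196 - 1*(-149202/23) = 357196 + 149202/23 = 8364710/23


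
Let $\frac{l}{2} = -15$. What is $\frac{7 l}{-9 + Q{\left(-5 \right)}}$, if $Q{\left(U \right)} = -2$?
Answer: $\frac{210}{11} \approx 19.091$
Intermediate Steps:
$l = -30$ ($l = 2 \left(-15\right) = -30$)
$\frac{7 l}{-9 + Q{\left(-5 \right)}} = \frac{7 \left(-30\right)}{-9 - 2} = - \frac{210}{-11} = \left(-210\right) \left(- \frac{1}{11}\right) = \frac{210}{11}$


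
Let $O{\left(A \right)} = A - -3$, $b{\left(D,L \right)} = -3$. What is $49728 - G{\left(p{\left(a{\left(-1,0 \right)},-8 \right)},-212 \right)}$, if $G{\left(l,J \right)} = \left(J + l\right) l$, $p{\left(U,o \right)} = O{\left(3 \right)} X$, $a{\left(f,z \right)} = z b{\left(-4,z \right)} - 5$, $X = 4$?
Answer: $54240$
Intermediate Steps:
$a{\left(f,z \right)} = -5 - 3 z$ ($a{\left(f,z \right)} = z \left(-3\right) - 5 = - 3 z - 5 = -5 - 3 z$)
$O{\left(A \right)} = 3 + A$ ($O{\left(A \right)} = A + 3 = 3 + A$)
$p{\left(U,o \right)} = 24$ ($p{\left(U,o \right)} = \left(3 + 3\right) 4 = 6 \cdot 4 = 24$)
$G{\left(l,J \right)} = l \left(J + l\right)$
$49728 - G{\left(p{\left(a{\left(-1,0 \right)},-8 \right)},-212 \right)} = 49728 - 24 \left(-212 + 24\right) = 49728 - 24 \left(-188\right) = 49728 - -4512 = 49728 + 4512 = 54240$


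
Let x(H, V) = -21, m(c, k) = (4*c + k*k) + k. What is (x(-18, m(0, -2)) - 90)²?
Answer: 12321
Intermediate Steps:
m(c, k) = k + k² + 4*c (m(c, k) = (4*c + k²) + k = (k² + 4*c) + k = k + k² + 4*c)
(x(-18, m(0, -2)) - 90)² = (-21 - 90)² = (-111)² = 12321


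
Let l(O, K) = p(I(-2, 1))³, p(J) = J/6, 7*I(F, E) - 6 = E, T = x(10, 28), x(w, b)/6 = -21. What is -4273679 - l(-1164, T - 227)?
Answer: -923114665/216 ≈ -4.2737e+6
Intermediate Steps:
x(w, b) = -126 (x(w, b) = 6*(-21) = -126)
T = -126
I(F, E) = 6/7 + E/7
p(J) = J/6 (p(J) = J*(⅙) = J/6)
l(O, K) = 1/216 (l(O, K) = ((6/7 + (⅐)*1)/6)³ = ((6/7 + ⅐)/6)³ = ((⅙)*1)³ = (⅙)³ = 1/216)
-4273679 - l(-1164, T - 227) = -4273679 - 1*1/216 = -4273679 - 1/216 = -923114665/216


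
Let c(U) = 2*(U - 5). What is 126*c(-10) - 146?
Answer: -3926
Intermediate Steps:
c(U) = -10 + 2*U (c(U) = 2*(-5 + U) = -10 + 2*U)
126*c(-10) - 146 = 126*(-10 + 2*(-10)) - 146 = 126*(-10 - 20) - 146 = 126*(-30) - 146 = -3780 - 146 = -3926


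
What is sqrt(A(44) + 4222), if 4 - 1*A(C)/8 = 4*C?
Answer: sqrt(2846) ≈ 53.348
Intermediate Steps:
A(C) = 32 - 32*C
sqrt(A(44) + 4222) = sqrt((32 - 32*44) + 4222) = sqrt((32 - 1408) + 4222) = sqrt(-1376 + 4222) = sqrt(2846)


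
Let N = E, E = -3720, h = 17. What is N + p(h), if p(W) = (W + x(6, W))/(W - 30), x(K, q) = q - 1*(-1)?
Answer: -48395/13 ≈ -3722.7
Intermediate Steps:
x(K, q) = 1 + q (x(K, q) = q + 1 = 1 + q)
p(W) = (1 + 2*W)/(-30 + W) (p(W) = (W + (1 + W))/(W - 30) = (1 + 2*W)/(-30 + W))
N = -3720
N + p(h) = -3720 + (1 + 2*17)/(-30 + 17) = -3720 + (1 + 34)/(-13) = -3720 - 1/13*35 = -3720 - 35/13 = -48395/13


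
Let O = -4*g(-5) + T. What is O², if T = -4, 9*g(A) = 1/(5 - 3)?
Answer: 1444/81 ≈ 17.827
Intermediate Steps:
g(A) = 1/18 (g(A) = 1/(9*(5 - 3)) = (⅑)/2 = (⅑)*(½) = 1/18)
O = -38/9 (O = -4*1/18 - 4 = -2/9 - 4 = -38/9 ≈ -4.2222)
O² = (-38/9)² = 1444/81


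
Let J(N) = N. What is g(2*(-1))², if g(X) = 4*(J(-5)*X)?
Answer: 1600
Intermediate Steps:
g(X) = -20*X (g(X) = 4*(-5*X) = -20*X)
g(2*(-1))² = (-40*(-1))² = (-20*(-2))² = 40² = 1600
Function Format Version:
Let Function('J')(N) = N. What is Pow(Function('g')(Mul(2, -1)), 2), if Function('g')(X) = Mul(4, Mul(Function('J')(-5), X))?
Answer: 1600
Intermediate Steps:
Function('g')(X) = Mul(-20, X) (Function('g')(X) = Mul(4, Mul(-5, X)) = Mul(-20, X))
Pow(Function('g')(Mul(2, -1)), 2) = Pow(Mul(-20, Mul(2, -1)), 2) = Pow(Mul(-20, -2), 2) = Pow(40, 2) = 1600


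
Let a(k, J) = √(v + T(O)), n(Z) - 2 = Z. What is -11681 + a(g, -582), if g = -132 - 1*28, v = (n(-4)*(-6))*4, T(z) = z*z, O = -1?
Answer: -11674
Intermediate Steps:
T(z) = z²
n(Z) = 2 + Z
v = 48 (v = ((2 - 4)*(-6))*4 = -2*(-6)*4 = 12*4 = 48)
g = -160 (g = -132 - 28 = -160)
a(k, J) = 7 (a(k, J) = √(48 + (-1)²) = √(48 + 1) = √49 = 7)
-11681 + a(g, -582) = -11681 + 7 = -11674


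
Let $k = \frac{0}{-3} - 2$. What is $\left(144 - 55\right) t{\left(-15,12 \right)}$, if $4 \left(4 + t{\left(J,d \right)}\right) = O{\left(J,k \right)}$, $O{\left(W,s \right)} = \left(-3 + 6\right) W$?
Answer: $- \frac{5429}{4} \approx -1357.3$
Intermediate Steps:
$k = -2$ ($k = 0 \left(- \frac{1}{3}\right) - 2 = 0 - 2 = -2$)
$O{\left(W,s \right)} = 3 W$
$t{\left(J,d \right)} = -4 + \frac{3 J}{4}$
$\left(144 - 55\right) t{\left(-15,12 \right)} = \left(144 - 55\right) \left(-4 + \frac{3}{4} \left(-15\right)\right) = 89 \left(-4 - \frac{45}{4}\right) = 89 \left(- \frac{61}{4}\right) = - \frac{5429}{4}$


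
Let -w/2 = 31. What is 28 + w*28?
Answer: -1708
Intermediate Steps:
w = -62 (w = -2*31 = -62)
28 + w*28 = 28 - 62*28 = 28 - 1736 = -1708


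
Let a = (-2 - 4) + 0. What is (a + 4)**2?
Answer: 4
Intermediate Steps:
a = -6 (a = -6 + 0 = -6)
(a + 4)**2 = (-6 + 4)**2 = (-2)**2 = 4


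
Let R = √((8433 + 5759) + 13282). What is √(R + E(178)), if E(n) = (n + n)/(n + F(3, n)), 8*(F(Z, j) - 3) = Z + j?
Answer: √(515488 + 294849*√27474)/543 ≈ 12.942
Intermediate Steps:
F(Z, j) = 3 + Z/8 + j/8 (F(Z, j) = 3 + (Z + j)/8 = 3 + (Z/8 + j/8) = 3 + Z/8 + j/8)
E(n) = 2*n/(27/8 + 9*n/8) (E(n) = (n + n)/(n + (3 + (⅛)*3 + n/8)) = (2*n)/(n + (3 + 3/8 + n/8)) = (2*n)/(n + (27/8 + n/8)) = (2*n)/(27/8 + 9*n/8) = 2*n/(27/8 + 9*n/8))
R = √27474 (R = √(14192 + 13282) = √27474 ≈ 165.75)
√(R + E(178)) = √(√27474 + (16/9)*178/(3 + 178)) = √(√27474 + (16/9)*178/181) = √(√27474 + (16/9)*178*(1/181)) = √(√27474 + 2848/1629) = √(2848/1629 + √27474)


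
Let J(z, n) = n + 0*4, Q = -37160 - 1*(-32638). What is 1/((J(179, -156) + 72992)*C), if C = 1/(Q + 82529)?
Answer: 78007/72836 ≈ 1.0710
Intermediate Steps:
Q = -4522 (Q = -37160 + 32638 = -4522)
J(z, n) = n (J(z, n) = n + 0 = n)
C = 1/78007 (C = 1/(-4522 + 82529) = 1/78007 ≈ 1.2819e-5)
1/((J(179, -156) + 72992)*C) = 1/((-156 + 72992)*(1/78007)) = 78007/72836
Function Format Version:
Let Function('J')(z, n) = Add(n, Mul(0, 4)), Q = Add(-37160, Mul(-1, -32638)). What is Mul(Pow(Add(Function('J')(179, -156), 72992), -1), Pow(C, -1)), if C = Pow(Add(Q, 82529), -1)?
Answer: Rational(78007, 72836) ≈ 1.0710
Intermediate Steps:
Q = -4522 (Q = Add(-37160, 32638) = -4522)
Function('J')(z, n) = n (Function('J')(z, n) = Add(n, 0) = n)
C = Rational(1, 78007) (C = Pow(Add(-4522, 82529), -1) = Pow(78007, -1) = Rational(1, 78007) ≈ 1.2819e-5)
Mul(Pow(Add(Function('J')(179, -156), 72992), -1), Pow(C, -1)) = Mul(Pow(Add(-156, 72992), -1), Pow(Rational(1, 78007), -1)) = Mul(Pow(72836, -1), 78007) = Mul(Rational(1, 72836), 78007) = Rational(78007, 72836)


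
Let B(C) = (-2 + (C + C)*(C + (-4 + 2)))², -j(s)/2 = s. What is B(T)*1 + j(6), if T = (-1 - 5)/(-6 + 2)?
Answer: ¼ ≈ 0.25000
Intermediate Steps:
j(s) = -2*s
T = 3/2 (T = -6/(-4) = -6*(-¼) = 3/2 ≈ 1.5000)
B(C) = (-2 + 2*C*(-2 + C))² (B(C) = (-2 + (2*C)*(C - 2))² = (-2 + (2*C)*(-2 + C))² = (-2 + 2*C*(-2 + C))²)
B(T)*1 + j(6) = (4*(1 - (3/2)² + 2*(3/2))²)*1 - 2*6 = (4*(1 - 1*9/4 + 3)²)*1 - 12 = (4*(1 - 9/4 + 3)²)*1 - 12 = (4*(7/4)²)*1 - 12 = (4*(49/16))*1 - 12 = (49/4)*1 - 12 = 49/4 - 12 = ¼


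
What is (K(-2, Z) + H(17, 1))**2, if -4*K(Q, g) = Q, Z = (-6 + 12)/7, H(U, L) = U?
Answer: 1225/4 ≈ 306.25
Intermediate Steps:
Z = 6/7 (Z = 6*(1/7) = 6/7 ≈ 0.85714)
K(Q, g) = -Q/4
(K(-2, Z) + H(17, 1))**2 = (-1/4*(-2) + 17)**2 = (1/2 + 17)**2 = (35/2)**2 = 1225/4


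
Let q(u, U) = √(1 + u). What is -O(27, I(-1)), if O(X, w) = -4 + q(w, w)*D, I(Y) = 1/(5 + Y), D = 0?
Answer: 4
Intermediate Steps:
O(X, w) = -4 (O(X, w) = -4 + √(1 + w)*0 = -4 + 0 = -4)
-O(27, I(-1)) = -1*(-4) = 4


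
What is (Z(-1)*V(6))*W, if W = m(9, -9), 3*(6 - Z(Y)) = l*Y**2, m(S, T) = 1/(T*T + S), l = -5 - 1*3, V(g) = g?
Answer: 26/45 ≈ 0.57778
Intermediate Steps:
l = -8 (l = -5 - 3 = -8)
m(S, T) = 1/(S + T**2) (m(S, T) = 1/(T**2 + S) = 1/(S + T**2))
Z(Y) = 6 + 8*Y**2/3 (Z(Y) = 6 - (-8)*Y**2/3 = 6 + 8*Y**2/3)
W = 1/90 (W = 1/(9 + (-9)**2) = 1/(9 + 81) = 1/90 ≈ 0.011111)
(Z(-1)*V(6))*W = ((6 + (8/3)*(-1)**2)*6)*(1/90) = ((6 + (8/3)*1)*6)*(1/90) = ((6 + 8/3)*6)*(1/90) = ((26/3)*6)*(1/90) = 52*(1/90) = 26/45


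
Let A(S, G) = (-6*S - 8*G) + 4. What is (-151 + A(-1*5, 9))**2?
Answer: 35721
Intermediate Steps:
A(S, G) = 4 - 8*G - 6*S (A(S, G) = (-8*G - 6*S) + 4 = 4 - 8*G - 6*S)
(-151 + A(-1*5, 9))**2 = (-151 + (4 - 8*9 - (-6)*5))**2 = (-151 + (4 - 72 - 6*(-5)))**2 = (-151 + (4 - 72 + 30))**2 = (-151 - 38)**2 = (-189)**2 = 35721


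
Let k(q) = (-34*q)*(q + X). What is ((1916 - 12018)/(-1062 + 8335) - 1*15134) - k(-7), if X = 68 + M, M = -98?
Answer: -46033646/7273 ≈ -6329.4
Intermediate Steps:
X = -30 (X = 68 - 98 = -30)
k(q) = -34*q*(-30 + q) (k(q) = (-34*q)*(q - 30) = (-34*q)*(-30 + q) = -34*q*(-30 + q))
((1916 - 12018)/(-1062 + 8335) - 1*15134) - k(-7) = ((1916 - 12018)/(-1062 + 8335) - 1*15134) - 34*(-7)*(30 - 1*(-7)) = (-10102/7273 - 15134) - 34*(-7)*(30 + 7) = (-10102*1/7273 - 15134) - 34*(-7)*37 = (-10102/7273 - 15134) - 1*(-8806) = -110079684/7273 + 8806 = -46033646/7273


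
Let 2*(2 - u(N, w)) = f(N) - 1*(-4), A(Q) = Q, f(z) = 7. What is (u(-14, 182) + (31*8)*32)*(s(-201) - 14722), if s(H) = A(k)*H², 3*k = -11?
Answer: -2583758035/2 ≈ -1.2919e+9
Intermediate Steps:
k = -11/3 (k = (⅓)*(-11) = -11/3 ≈ -3.6667)
u(N, w) = -7/2 (u(N, w) = 2 - (7 - 1*(-4))/2 = 2 - (7 + 4)/2 = 2 - ½*11 = 2 - 11/2 = -7/2)
s(H) = -11*H²/3
(u(-14, 182) + (31*8)*32)*(s(-201) - 14722) = (-7/2 + (31*8)*32)*(-11/3*(-201)² - 14722) = (-7/2 + 248*32)*(-11/3*40401 - 14722) = (-7/2 + 7936)*(-148137 - 14722) = (15865/2)*(-162859) = -2583758035/2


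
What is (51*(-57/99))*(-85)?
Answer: 27455/11 ≈ 2495.9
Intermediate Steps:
(51*(-57/99))*(-85) = (51*(-57*1/99))*(-85) = (51*(-19/33))*(-85) = -323/11*(-85) = 27455/11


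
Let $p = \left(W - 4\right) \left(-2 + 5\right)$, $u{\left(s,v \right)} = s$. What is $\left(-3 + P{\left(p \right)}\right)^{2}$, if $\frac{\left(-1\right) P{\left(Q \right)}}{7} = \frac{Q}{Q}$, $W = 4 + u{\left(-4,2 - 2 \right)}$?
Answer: $100$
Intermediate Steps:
$W = 0$ ($W = 4 - 4 = 0$)
$p = -12$ ($p = \left(0 - 4\right) \left(-2 + 5\right) = \left(0 - 4\right) 3 = \left(-4\right) 3 = -12$)
$P{\left(Q \right)} = -7$ ($P{\left(Q \right)} = - 7 \frac{Q}{Q} = \left(-7\right) 1 = -7$)
$\left(-3 + P{\left(p \right)}\right)^{2} = \left(-3 - 7\right)^{2} = \left(-10\right)^{2} = 100$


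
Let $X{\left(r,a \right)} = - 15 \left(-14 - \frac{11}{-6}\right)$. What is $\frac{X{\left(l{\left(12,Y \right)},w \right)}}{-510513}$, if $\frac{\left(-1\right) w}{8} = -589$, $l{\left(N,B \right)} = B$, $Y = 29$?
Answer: $- \frac{365}{1021026} \approx -0.00035748$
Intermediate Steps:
$w = 4712$ ($w = \left(-8\right) \left(-589\right) = 4712$)
$X{\left(r,a \right)} = \frac{365}{2}$ ($X{\left(r,a \right)} = - 15 \left(-14 - - \frac{11}{6}\right) = - 15 \left(-14 + \frac{11}{6}\right) = \left(-15\right) \left(- \frac{73}{6}\right) = \frac{365}{2}$)
$\frac{X{\left(l{\left(12,Y \right)},w \right)}}{-510513} = \frac{365}{2 \left(-510513\right)} = \frac{365}{2} \left(- \frac{1}{510513}\right) = - \frac{365}{1021026}$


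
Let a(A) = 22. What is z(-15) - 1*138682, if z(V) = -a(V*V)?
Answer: -138704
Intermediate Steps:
z(V) = -22 (z(V) = -1*22 = -22)
z(-15) - 1*138682 = -22 - 1*138682 = -22 - 138682 = -138704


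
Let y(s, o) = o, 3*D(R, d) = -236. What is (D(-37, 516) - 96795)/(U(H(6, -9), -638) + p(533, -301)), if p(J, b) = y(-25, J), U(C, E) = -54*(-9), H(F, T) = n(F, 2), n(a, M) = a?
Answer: -290621/3057 ≈ -95.067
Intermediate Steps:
D(R, d) = -236/3 (D(R, d) = (⅓)*(-236) = -236/3)
H(F, T) = F
U(C, E) = 486
p(J, b) = J
(D(-37, 516) - 96795)/(U(H(6, -9), -638) + p(533, -301)) = (-236/3 - 96795)/(486 + 533) = -290621/3/1019 = -290621/3*1/1019 = -290621/3057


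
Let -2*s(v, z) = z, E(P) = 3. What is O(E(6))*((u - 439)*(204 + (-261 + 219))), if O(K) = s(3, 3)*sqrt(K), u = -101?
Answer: 131220*sqrt(3) ≈ 2.2728e+5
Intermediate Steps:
s(v, z) = -z/2
O(K) = -3*sqrt(K)/2 (O(K) = (-1/2*3)*sqrt(K) = -3*sqrt(K)/2)
O(E(6))*((u - 439)*(204 + (-261 + 219))) = (-3*sqrt(3)/2)*((-101 - 439)*(204 + (-261 + 219))) = (-3*sqrt(3)/2)*(-540*(204 - 42)) = (-3*sqrt(3)/2)*(-540*162) = -3*sqrt(3)/2*(-87480) = 131220*sqrt(3)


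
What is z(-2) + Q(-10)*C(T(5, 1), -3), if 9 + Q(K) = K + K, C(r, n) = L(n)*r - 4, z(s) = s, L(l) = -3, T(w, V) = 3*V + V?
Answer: 462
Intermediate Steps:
T(w, V) = 4*V
C(r, n) = -4 - 3*r (C(r, n) = -3*r - 4 = -4 - 3*r)
Q(K) = -9 + 2*K (Q(K) = -9 + (K + K) = -9 + 2*K)
z(-2) + Q(-10)*C(T(5, 1), -3) = -2 + (-9 + 2*(-10))*(-4 - 12) = -2 + (-9 - 20)*(-4 - 3*4) = -2 - 29*(-4 - 12) = -2 - 29*(-16) = -2 + 464 = 462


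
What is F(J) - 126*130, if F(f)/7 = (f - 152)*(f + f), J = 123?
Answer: -66318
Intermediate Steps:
F(f) = 14*f*(-152 + f) (F(f) = 7*((f - 152)*(f + f)) = 7*((-152 + f)*(2*f)) = 7*(2*f*(-152 + f)) = 14*f*(-152 + f))
F(J) - 126*130 = 14*123*(-152 + 123) - 126*130 = 14*123*(-29) - 16380 = -49938 - 16380 = -66318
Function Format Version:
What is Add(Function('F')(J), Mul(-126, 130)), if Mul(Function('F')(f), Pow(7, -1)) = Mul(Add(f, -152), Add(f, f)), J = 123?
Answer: -66318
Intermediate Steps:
Function('F')(f) = Mul(14, f, Add(-152, f)) (Function('F')(f) = Mul(7, Mul(Add(f, -152), Add(f, f))) = Mul(7, Mul(Add(-152, f), Mul(2, f))) = Mul(7, Mul(2, f, Add(-152, f))) = Mul(14, f, Add(-152, f)))
Add(Function('F')(J), Mul(-126, 130)) = Add(Mul(14, 123, Add(-152, 123)), Mul(-126, 130)) = Add(Mul(14, 123, -29), -16380) = Add(-49938, -16380) = -66318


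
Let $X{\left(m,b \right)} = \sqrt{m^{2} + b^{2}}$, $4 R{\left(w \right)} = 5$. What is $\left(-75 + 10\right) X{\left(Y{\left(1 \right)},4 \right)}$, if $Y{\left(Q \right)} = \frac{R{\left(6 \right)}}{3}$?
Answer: $- \frac{65 \sqrt{2329}}{12} \approx -261.41$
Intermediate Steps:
$R{\left(w \right)} = \frac{5}{4}$ ($R{\left(w \right)} = \frac{1}{4} \cdot 5 = \frac{5}{4}$)
$Y{\left(Q \right)} = \frac{5}{12}$ ($Y{\left(Q \right)} = \frac{5}{4 \cdot 3} = \frac{5}{4} \cdot \frac{1}{3} = \frac{5}{12}$)
$X{\left(m,b \right)} = \sqrt{b^{2} + m^{2}}$
$\left(-75 + 10\right) X{\left(Y{\left(1 \right)},4 \right)} = \left(-75 + 10\right) \sqrt{4^{2} + \left(\frac{5}{12}\right)^{2}} = - 65 \sqrt{16 + \frac{25}{144}} = - 65 \sqrt{\frac{2329}{144}} = - 65 \frac{\sqrt{2329}}{12} = - \frac{65 \sqrt{2329}}{12}$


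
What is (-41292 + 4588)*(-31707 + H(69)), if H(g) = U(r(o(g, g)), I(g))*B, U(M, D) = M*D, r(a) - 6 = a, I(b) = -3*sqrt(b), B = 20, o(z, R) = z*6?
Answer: 1163773728 + 924940800*sqrt(69) ≈ 8.8469e+9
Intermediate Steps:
o(z, R) = 6*z
r(a) = 6 + a
U(M, D) = D*M
H(g) = -60*sqrt(g)*(6 + 6*g) (H(g) = ((-3*sqrt(g))*(6 + 6*g))*20 = -3*sqrt(g)*(6 + 6*g)*20 = -60*sqrt(g)*(6 + 6*g))
(-41292 + 4588)*(-31707 + H(69)) = (-41292 + 4588)*(-31707 + 360*sqrt(69)*(-1 - 1*69)) = -36704*(-31707 + 360*sqrt(69)*(-1 - 69)) = -36704*(-31707 + 360*sqrt(69)*(-70)) = -36704*(-31707 - 25200*sqrt(69)) = 1163773728 + 924940800*sqrt(69)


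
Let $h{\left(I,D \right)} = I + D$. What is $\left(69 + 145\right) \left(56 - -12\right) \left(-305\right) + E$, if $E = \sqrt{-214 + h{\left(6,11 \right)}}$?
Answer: $-4438360 + i \sqrt{197} \approx -4.4384 \cdot 10^{6} + 14.036 i$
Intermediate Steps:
$h{\left(I,D \right)} = D + I$
$E = i \sqrt{197}$ ($E = \sqrt{-214 + \left(11 + 6\right)} = \sqrt{-214 + 17} = \sqrt{-197} = i \sqrt{197} \approx 14.036 i$)
$\left(69 + 145\right) \left(56 - -12\right) \left(-305\right) + E = \left(69 + 145\right) \left(56 - -12\right) \left(-305\right) + i \sqrt{197} = 214 \left(56 + \left(-2 + 14\right)\right) \left(-305\right) + i \sqrt{197} = 214 \left(56 + 12\right) \left(-305\right) + i \sqrt{197} = 214 \cdot 68 \left(-305\right) + i \sqrt{197} = 14552 \left(-305\right) + i \sqrt{197} = -4438360 + i \sqrt{197}$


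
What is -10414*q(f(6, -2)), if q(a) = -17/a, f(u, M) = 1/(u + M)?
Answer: 708152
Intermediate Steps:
f(u, M) = 1/(M + u)
-10414*q(f(6, -2)) = -(-177038)/(1/(-2 + 6)) = -(-177038)/(1/4) = -(-177038)/1/4 = -(-177038)*4 = -10414*(-68) = 708152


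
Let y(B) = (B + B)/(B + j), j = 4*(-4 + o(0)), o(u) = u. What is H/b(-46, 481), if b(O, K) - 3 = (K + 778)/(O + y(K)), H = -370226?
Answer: 7562976728/524151 ≈ 14429.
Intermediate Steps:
j = -16 (j = 4*(-4 + 0) = 4*(-4) = -16)
y(B) = 2*B/(-16 + B) (y(B) = (B + B)/(B - 16) = (2*B)/(-16 + B) = 2*B/(-16 + B))
b(O, K) = 3 + (778 + K)/(O + 2*K/(-16 + K)) (b(O, K) = 3 + (K + 778)/(O + 2*K/(-16 + K)) = 3 + (778 + K)/(O + 2*K/(-16 + K)))
H/b(-46, 481) = -370226*(2*481 - 46*(-16 + 481))/(6*481 + (-16 + 481)*(778 + 481 + 3*(-46))) = -370226*(962 - 46*465)/(2886 + 465*(778 + 481 - 138)) = -370226*(962 - 21390)/(2886 + 465*1121) = -370226*(-20428/(2886 + 521265)) = -370226/((-1/20428*524151)) = -370226/(-524151/20428) = -370226*(-20428/524151) = 7562976728/524151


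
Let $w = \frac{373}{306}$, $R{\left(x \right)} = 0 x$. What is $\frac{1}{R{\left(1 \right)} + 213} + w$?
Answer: $\frac{26585}{21726} \approx 1.2236$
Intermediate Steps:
$R{\left(x \right)} = 0$
$w = \frac{373}{306}$ ($w = 373 \cdot \frac{1}{306} = \frac{373}{306} \approx 1.219$)
$\frac{1}{R{\left(1 \right)} + 213} + w = \frac{1}{0 + 213} + \frac{373}{306} = \frac{1}{213} + \frac{373}{306} = \frac{26585}{21726}$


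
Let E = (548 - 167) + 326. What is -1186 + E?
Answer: -479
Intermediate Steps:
E = 707 (E = 381 + 326 = 707)
-1186 + E = -1186 + 707 = -479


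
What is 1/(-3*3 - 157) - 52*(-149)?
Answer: 1286167/166 ≈ 7748.0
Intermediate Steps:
1/(-3*3 - 157) - 52*(-149) = 1/(-9 - 157) + 7748 = 1/(-166) + 7748 = -1/166 + 7748 = 1286167/166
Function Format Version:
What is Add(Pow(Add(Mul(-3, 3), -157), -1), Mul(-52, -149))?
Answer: Rational(1286167, 166) ≈ 7748.0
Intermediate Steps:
Add(Pow(Add(Mul(-3, 3), -157), -1), Mul(-52, -149)) = Add(Pow(Add(-9, -157), -1), 7748) = Add(Pow(-166, -1), 7748) = Add(Rational(-1, 166), 7748) = Rational(1286167, 166)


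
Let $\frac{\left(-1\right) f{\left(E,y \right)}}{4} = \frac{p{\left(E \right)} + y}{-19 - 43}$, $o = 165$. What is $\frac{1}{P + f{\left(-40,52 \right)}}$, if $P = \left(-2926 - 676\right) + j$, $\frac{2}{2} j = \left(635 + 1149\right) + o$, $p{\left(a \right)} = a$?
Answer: $- \frac{31}{51219} \approx -0.00060524$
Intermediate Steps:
$j = 1949$ ($j = \left(635 + 1149\right) + 165 = 1784 + 165 = 1949$)
$f{\left(E,y \right)} = \frac{2 E}{31} + \frac{2 y}{31}$ ($f{\left(E,y \right)} = - 4 \frac{E + y}{-19 - 43} = - 4 \frac{E + y}{-62} = - 4 \left(E + y\right) \left(- \frac{1}{62}\right) = - 4 \left(- \frac{E}{62} - \frac{y}{62}\right) = \frac{2 E}{31} + \frac{2 y}{31}$)
$P = -1653$ ($P = \left(-2926 - 676\right) + 1949 = -3602 + 1949 = -1653$)
$\frac{1}{P + f{\left(-40,52 \right)}} = \frac{1}{-1653 + \left(\frac{2}{31} \left(-40\right) + \frac{2}{31} \cdot 52\right)} = \frac{1}{-1653 + \left(- \frac{80}{31} + \frac{104}{31}\right)} = \frac{1}{-1653 + \frac{24}{31}} = \frac{1}{- \frac{51219}{31}} = - \frac{31}{51219}$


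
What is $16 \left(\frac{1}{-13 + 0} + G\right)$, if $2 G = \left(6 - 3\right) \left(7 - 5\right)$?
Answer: $\frac{608}{13} \approx 46.769$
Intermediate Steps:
$G = 3$ ($G = \frac{\left(6 - 3\right) \left(7 - 5\right)}{2} = \frac{3 \cdot 2}{2} = \frac{1}{2} \cdot 6 = 3$)
$16 \left(\frac{1}{-13 + 0} + G\right) = 16 \left(\frac{1}{-13 + 0} + 3\right) = 16 \left(\frac{1}{-13} + 3\right) = 16 \left(- \frac{1}{13} + 3\right) = 16 \cdot \frac{38}{13} = \frac{608}{13}$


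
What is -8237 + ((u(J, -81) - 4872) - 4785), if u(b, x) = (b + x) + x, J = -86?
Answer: -18142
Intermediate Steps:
u(b, x) = b + 2*x
-8237 + ((u(J, -81) - 4872) - 4785) = -8237 + (((-86 + 2*(-81)) - 4872) - 4785) = -8237 + (((-86 - 162) - 4872) - 4785) = -8237 + ((-248 - 4872) - 4785) = -8237 + (-5120 - 4785) = -8237 - 9905 = -18142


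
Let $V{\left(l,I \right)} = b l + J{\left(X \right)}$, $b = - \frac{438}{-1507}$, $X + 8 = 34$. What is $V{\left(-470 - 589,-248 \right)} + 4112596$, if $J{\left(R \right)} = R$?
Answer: $\frac{6197257512}{1507} \approx 4.1123 \cdot 10^{6}$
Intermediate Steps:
$X = 26$ ($X = -8 + 34 = 26$)
$b = \frac{438}{1507}$ ($b = \left(-438\right) \left(- \frac{1}{1507}\right) = \frac{438}{1507} \approx 0.29064$)
$V{\left(l,I \right)} = 26 + \frac{438 l}{1507}$ ($V{\left(l,I \right)} = \frac{438 l}{1507} + 26 = 26 + \frac{438 l}{1507}$)
$V{\left(-470 - 589,-248 \right)} + 4112596 = \left(26 + \frac{438 \left(-470 - 589\right)}{1507}\right) + 4112596 = \left(26 + \frac{438}{1507} \left(-1059\right)\right) + 4112596 = \left(26 - \frac{463842}{1507}\right) + 4112596 = - \frac{424660}{1507} + 4112596 = \frac{6197257512}{1507}$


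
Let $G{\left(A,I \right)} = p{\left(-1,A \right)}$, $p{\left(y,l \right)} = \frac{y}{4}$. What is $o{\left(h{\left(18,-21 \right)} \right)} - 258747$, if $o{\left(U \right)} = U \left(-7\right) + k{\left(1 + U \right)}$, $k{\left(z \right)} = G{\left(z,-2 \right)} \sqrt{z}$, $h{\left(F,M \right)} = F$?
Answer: $-258873 - \frac{\sqrt{19}}{4} \approx -2.5887 \cdot 10^{5}$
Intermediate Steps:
$p{\left(y,l \right)} = \frac{y}{4}$ ($p{\left(y,l \right)} = y \frac{1}{4} = \frac{y}{4}$)
$G{\left(A,I \right)} = - \frac{1}{4}$ ($G{\left(A,I \right)} = \frac{1}{4} \left(-1\right) = - \frac{1}{4}$)
$k{\left(z \right)} = - \frac{\sqrt{z}}{4}$
$o{\left(U \right)} = - 7 U - \frac{\sqrt{1 + U}}{4}$ ($o{\left(U \right)} = U \left(-7\right) - \frac{\sqrt{1 + U}}{4} = - 7 U - \frac{\sqrt{1 + U}}{4}$)
$o{\left(h{\left(18,-21 \right)} \right)} - 258747 = \left(\left(-7\right) 18 - \frac{\sqrt{1 + 18}}{4}\right) - 258747 = \left(-126 - \frac{\sqrt{19}}{4}\right) - 258747 = -258873 - \frac{\sqrt{19}}{4}$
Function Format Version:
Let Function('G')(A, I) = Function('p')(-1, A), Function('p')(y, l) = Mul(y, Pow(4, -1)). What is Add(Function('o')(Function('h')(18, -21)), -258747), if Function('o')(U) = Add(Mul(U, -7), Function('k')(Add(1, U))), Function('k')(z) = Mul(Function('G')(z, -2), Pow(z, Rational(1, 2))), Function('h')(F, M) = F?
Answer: Add(-258873, Mul(Rational(-1, 4), Pow(19, Rational(1, 2)))) ≈ -2.5887e+5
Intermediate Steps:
Function('p')(y, l) = Mul(Rational(1, 4), y) (Function('p')(y, l) = Mul(y, Rational(1, 4)) = Mul(Rational(1, 4), y))
Function('G')(A, I) = Rational(-1, 4) (Function('G')(A, I) = Mul(Rational(1, 4), -1) = Rational(-1, 4))
Function('k')(z) = Mul(Rational(-1, 4), Pow(z, Rational(1, 2)))
Function('o')(U) = Add(Mul(-7, U), Mul(Rational(-1, 4), Pow(Add(1, U), Rational(1, 2)))) (Function('o')(U) = Add(Mul(U, -7), Mul(Rational(-1, 4), Pow(Add(1, U), Rational(1, 2)))) = Add(Mul(-7, U), Mul(Rational(-1, 4), Pow(Add(1, U), Rational(1, 2)))))
Add(Function('o')(Function('h')(18, -21)), -258747) = Add(Add(Mul(-7, 18), Mul(Rational(-1, 4), Pow(Add(1, 18), Rational(1, 2)))), -258747) = Add(Add(-126, Mul(Rational(-1, 4), Pow(19, Rational(1, 2)))), -258747) = Add(-258873, Mul(Rational(-1, 4), Pow(19, Rational(1, 2))))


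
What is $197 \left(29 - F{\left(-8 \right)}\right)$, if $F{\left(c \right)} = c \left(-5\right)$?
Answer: $-2167$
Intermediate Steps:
$F{\left(c \right)} = - 5 c$
$197 \left(29 - F{\left(-8 \right)}\right) = 197 \left(29 - \left(-5\right) \left(-8\right)\right) = 197 \left(29 - 40\right) = 197 \left(-11\right) = -2167$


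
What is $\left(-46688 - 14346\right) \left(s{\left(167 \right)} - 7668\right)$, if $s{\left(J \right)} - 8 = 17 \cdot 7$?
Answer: $460257394$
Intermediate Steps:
$s{\left(J \right)} = 127$ ($s{\left(J \right)} = 8 + 17 \cdot 7 = 8 + 119 = 127$)
$\left(-46688 - 14346\right) \left(s{\left(167 \right)} - 7668\right) = \left(-46688 - 14346\right) \left(127 - 7668\right) = \left(-61034\right) \left(-7541\right) = 460257394$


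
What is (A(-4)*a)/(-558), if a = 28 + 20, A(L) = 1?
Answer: -8/93 ≈ -0.086022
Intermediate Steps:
a = 48
(A(-4)*a)/(-558) = (1*48)/(-558) = 48*(-1/558) = -8/93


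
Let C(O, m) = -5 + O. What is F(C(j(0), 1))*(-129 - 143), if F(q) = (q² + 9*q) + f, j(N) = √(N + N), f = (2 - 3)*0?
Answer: 5440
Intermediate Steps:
f = 0 (f = -1*0 = 0)
j(N) = √2*√N (j(N) = √(2*N) = √2*√N)
F(q) = q² + 9*q (F(q) = (q² + 9*q) + 0 = q² + 9*q)
F(C(j(0), 1))*(-129 - 143) = ((-5 + √2*√0)*(9 + (-5 + √2*√0)))*(-129 - 143) = ((-5 + √2*0)*(9 + (-5 + √2*0)))*(-272) = ((-5 + 0)*(9 + (-5 + 0)))*(-272) = -5*(9 - 5)*(-272) = -5*4*(-272) = -20*(-272) = 5440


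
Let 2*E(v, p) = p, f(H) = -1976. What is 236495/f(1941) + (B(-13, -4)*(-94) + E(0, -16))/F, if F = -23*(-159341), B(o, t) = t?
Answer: -2898716783/24219832 ≈ -119.68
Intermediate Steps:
E(v, p) = p/2
F = 3664843
236495/f(1941) + (B(-13, -4)*(-94) + E(0, -16))/F = 236495/(-1976) + (-4*(-94) + (1/2)*(-16))/3664843 = 236495*(-1/1976) + (376 - 8)*(1/3664843) = -236495/1976 + 368*(1/3664843) = -236495/1976 + 16/159341 = -2898716783/24219832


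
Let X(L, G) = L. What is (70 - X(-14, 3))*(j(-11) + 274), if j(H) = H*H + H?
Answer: 32256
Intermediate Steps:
j(H) = H + H**2 (j(H) = H**2 + H = H + H**2)
(70 - X(-14, 3))*(j(-11) + 274) = (70 - 1*(-14))*(-11*(1 - 11) + 274) = (70 + 14)*(-11*(-10) + 274) = 84*(110 + 274) = 84*384 = 32256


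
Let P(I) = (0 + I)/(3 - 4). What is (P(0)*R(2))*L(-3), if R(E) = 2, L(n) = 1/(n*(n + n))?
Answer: 0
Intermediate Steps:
P(I) = -I (P(I) = I/(-1) = I*(-1) = -I)
L(n) = 1/(2*n²) (L(n) = 1/(n*(2*n)) = 1/(2*n²))
(P(0)*R(2))*L(-3) = (-1*0*2)*((½)/(-3)²) = (0*2)*((½)*(⅑)) = 0*(1/18) = 0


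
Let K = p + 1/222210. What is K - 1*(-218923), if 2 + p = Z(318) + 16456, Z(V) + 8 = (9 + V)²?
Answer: 76062038581/222210 ≈ 3.4230e+5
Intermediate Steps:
Z(V) = -8 + (9 + V)²
p = 123375 (p = -2 + ((-8 + (9 + 318)²) + 16456) = -2 + ((-8 + 327²) + 16456) = -2 + ((-8 + 106929) + 16456) = -2 + (106921 + 16456) = -2 + 123377 = 123375)
K = 27415158751/222210 (K = 123375 + 1/222210 = 27415158751/222210 ≈ 1.2338e+5)
K - 1*(-218923) = 27415158751/222210 - 1*(-218923) = 27415158751/222210 + 218923 = 76062038581/222210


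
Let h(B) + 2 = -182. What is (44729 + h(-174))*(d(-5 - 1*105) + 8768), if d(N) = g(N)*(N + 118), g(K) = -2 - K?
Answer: 429057440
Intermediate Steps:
h(B) = -184 (h(B) = -2 - 182 = -184)
d(N) = (-2 - N)*(118 + N) (d(N) = (-2 - N)*(N + 118) = (-2 - N)*(118 + N))
(44729 + h(-174))*(d(-5 - 1*105) + 8768) = (44729 - 184)*(-(2 + (-5 - 1*105))*(118 + (-5 - 1*105)) + 8768) = 44545*(-(2 + (-5 - 105))*(118 + (-5 - 105)) + 8768) = 44545*(-(2 - 110)*(118 - 110) + 8768) = 44545*(-1*(-108)*8 + 8768) = 44545*(864 + 8768) = 44545*9632 = 429057440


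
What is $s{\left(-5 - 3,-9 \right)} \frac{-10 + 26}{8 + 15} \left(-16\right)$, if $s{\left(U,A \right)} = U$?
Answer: $\frac{2048}{23} \approx 89.043$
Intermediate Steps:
$s{\left(-5 - 3,-9 \right)} \frac{-10 + 26}{8 + 15} \left(-16\right) = \left(-5 - 3\right) \frac{-10 + 26}{8 + 15} \left(-16\right) = - 8 \cdot \frac{16}{23} \left(-16\right) = - 8 \cdot 16 \cdot \frac{1}{23} \left(-16\right) = \left(-8\right) \frac{16}{23} \left(-16\right) = \left(- \frac{128}{23}\right) \left(-16\right) = \frac{2048}{23}$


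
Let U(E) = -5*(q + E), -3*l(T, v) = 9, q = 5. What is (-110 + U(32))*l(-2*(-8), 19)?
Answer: 885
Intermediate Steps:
l(T, v) = -3 (l(T, v) = -⅓*9 = -3)
U(E) = -25 - 5*E (U(E) = -5*(5 + E) = -25 - 5*E)
(-110 + U(32))*l(-2*(-8), 19) = (-110 + (-25 - 5*32))*(-3) = (-110 + (-25 - 160))*(-3) = (-110 - 185)*(-3) = -295*(-3) = 885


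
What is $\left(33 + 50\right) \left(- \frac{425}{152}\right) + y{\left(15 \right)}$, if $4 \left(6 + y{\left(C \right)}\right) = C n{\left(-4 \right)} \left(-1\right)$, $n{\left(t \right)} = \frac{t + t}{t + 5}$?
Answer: $- \frac{31627}{152} \approx -208.07$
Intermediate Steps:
$n{\left(t \right)} = \frac{2 t}{5 + t}$
$y{\left(C \right)} = -6 + 2 C$ ($y{\left(C \right)} = -6 + \frac{C 2 \left(-4\right) \frac{1}{5 - 4} \left(-1\right)}{4} = -6 + \frac{C 2 \left(-4\right) 1^{-1} \left(-1\right)}{4} = -6 + \frac{C 2 \left(-4\right) 1 \left(-1\right)}{4} = -6 + \frac{C \left(-8\right) \left(-1\right)}{4} = -6 + \frac{- 8 C \left(-1\right)}{4} = -6 + \frac{8 C}{4} = -6 + 2 C$)
$\left(33 + 50\right) \left(- \frac{425}{152}\right) + y{\left(15 \right)} = \left(33 + 50\right) \left(- \frac{425}{152}\right) + \left(-6 + 2 \cdot 15\right) = 83 \left(\left(-425\right) \frac{1}{152}\right) + \left(-6 + 30\right) = 83 \left(- \frac{425}{152}\right) + 24 = - \frac{35275}{152} + 24 = - \frac{31627}{152}$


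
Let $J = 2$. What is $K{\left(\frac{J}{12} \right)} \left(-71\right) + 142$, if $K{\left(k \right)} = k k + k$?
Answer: $\frac{4615}{36} \approx 128.19$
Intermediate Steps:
$K{\left(k \right)} = k + k^{2}$ ($K{\left(k \right)} = k^{2} + k = k + k^{2}$)
$K{\left(\frac{J}{12} \right)} \left(-71\right) + 142 = \frac{2}{12} \left(1 + \frac{2}{12}\right) \left(-71\right) + 142 = 2 \cdot \frac{1}{12} \left(1 + 2 \cdot \frac{1}{12}\right) \left(-71\right) + 142 = \frac{1 + \frac{1}{6}}{6} \left(-71\right) + 142 = \frac{1}{6} \cdot \frac{7}{6} \left(-71\right) + 142 = \frac{7}{36} \left(-71\right) + 142 = - \frac{497}{36} + 142 = \frac{4615}{36}$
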